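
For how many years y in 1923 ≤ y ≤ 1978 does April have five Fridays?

April has 30 days; it has five Fridays when Friday falls among the first (month-length − 28) days — i.e. when April 1 is one of Friday/Thursday.
April 1 by year: 1923:Sun 1924:Tue 1925:Wed 1926:Thu✓ 1927:Fri✓ 1928:Sun 1929:Mon 1930:Tue 1931:Wed 1932:Fri✓ 1933:Sat 1934:Sun 1935:Mon 1936:Wed 1937:Thu✓ …(26 more)… 1964:Wed 1965:Thu✓ 1966:Fri✓ 1967:Sat 1968:Mon 1969:Tue 1970:Wed 1971:Thu✓ 1972:Sat 1973:Sun 1974:Mon 1975:Tue 1976:Thu✓ 1977:Fri✓ 1978:Sat
Years with five Fridays: 1926, 1927, 1932, 1937, 1938, 1943, 1948, 1949, 1954, 1955, 1960, 1965, 1966, 1971, 1976, 1977 → 16.

16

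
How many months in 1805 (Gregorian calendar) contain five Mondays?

A month of length L has five Mondays iff its first Monday is on day ≤ L−28 (so day 1–3 in a 31-day month, 1–2 in a 30-day month, day 1 in a leap February).
Checking each month of 1805: Jan starts Tue (31d); Feb starts Fri (28d); Mar starts Fri (31d); Apr starts Mon (30d) ✓; May starts Wed (31d); Jun starts Sat (30d); Jul starts Mon (31d) ✓; Aug starts Thu (31d); Sep starts Sun (30d) ✓; Oct starts Tue (31d); Nov starts Fri (30d); Dec starts Sun (31d) ✓.
Five-Monday months: April, July, September, December → 4.

4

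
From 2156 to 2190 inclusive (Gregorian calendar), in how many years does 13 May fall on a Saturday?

Track 13 May's weekday year by year (advancing +1, or +2 across a Feb 29):
  2156: Thu  2157: Fri (+1)  2158: Sat (+1) ✓  2159: Sun (+1)  2160: Tue (+2)
  2161: Wed (+1)  2162: Thu (+1)  2163: Fri (+1)  2164: Sun (+2)  2165: Mon (+1)
  2166: Tue (+1)  2167: Wed (+1)  2168: Fri (+2)  2169: Sat (+1) ✓  … (7 more years) …
  2177: Tue (+1)  2178: Wed (+1)  2179: Thu (+1)  2180: Sat (+2) ✓  2181: Sun (+1)
  2182: Mon (+1)  2183: Tue (+1)  2184: Thu (+2)  2185: Fri (+1)  2186: Sat (+1) ✓
  2187: Sun (+1)  2188: Tue (+2)  2189: Wed (+1)  2190: Thu (+1)
Saturday years: 2158, 2169, 2175, 2180, 2186 — 5 in total.

5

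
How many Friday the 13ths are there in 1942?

Check the 13th of each month of 1942: Jan 13: Tue, Feb 13: Fri, Mar 13: Fri, Apr 13: Mon, May 13: Wed, Jun 13: Sat, Jul 13: Mon, Aug 13: Thu, Sep 13: Sun, Oct 13: Tue, Nov 13: Fri, Dec 13: Sun.
Friday occurs in February, March, November — 3 months.

3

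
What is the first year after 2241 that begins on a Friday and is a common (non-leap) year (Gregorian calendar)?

Jan 1 advances by 2 weekdays after a leap year and by 1 after a common year.
2241: Jan 1 is Friday.
2242: Saturday
2243: Sunday
2244: Monday (leap)
2245: Wednesday
2246: Thursday
2247: Friday
2247 begins on a Friday and is a common year.

2247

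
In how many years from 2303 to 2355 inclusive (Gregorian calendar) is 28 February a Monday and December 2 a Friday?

Check each year's weekday for 28 February and December 2:
  2303: Sat/Wed  2304: Sun/Fri  2305: Tue/Sat  2306: Wed/Sun  2307: Thu/Mon  2308: Fri/Wed  2309: Sun/Thu  2310: Mon/Fri ✓  2311: Tue/Sat  2312: Wed/Mon  2313: Fri/Tue  2314: Sat/Wed  2315: Sun/Thu  2316: Mon/Sat  …(25 more)…  2342: Sat/Wed  2343: Sun/Thu  2344: Mon/Sat  2345: Wed/Sun  2346: Thu/Mon  2347: Fri/Tue  2348: Sat/Thu  2349: Mon/Fri ✓  2350: Tue/Sat  2351: Wed/Sun  2352: Thu/Tue  2353: Sat/Wed  2354: Sun/Thu  2355: Mon/Fri ✓
Both conditions hold in: 2310, 2321, 2327, 2338, 2349, 2355 — 6.

6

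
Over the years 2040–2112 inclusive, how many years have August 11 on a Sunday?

Track August 11's weekday year by year (advancing +1, or +2 across a Feb 29):
  2040: Sat  2041: Sun (+1) ✓  2042: Mon (+1)  2043: Tue (+1)  2044: Thu (+2)
  2045: Fri (+1)  2046: Sat (+1)  2047: Sun (+1) ✓  2048: Tue (+2)  2049: Wed (+1)
  2050: Thu (+1)  2051: Fri (+1)  2052: Sun (+2) ✓  2053: Mon (+1)  … (45 more years) …
  2099: Tue (+1)  2100: Wed (+1)  2101: Thu (+1)  2102: Fri (+1)  2103: Sat (+1)
  2104: Mon (+2)  2105: Tue (+1)  2106: Wed (+1)  2107: Thu (+1)  2108: Sat (+2)
  2109: Sun (+1) ✓  2110: Mon (+1)  2111: Tue (+1)  2112: Thu (+2)
Sunday years: 2041, 2047, 2052, 2058, 2069, 2075, 2080, 2086, 2097, 2109 — 10 in total.

10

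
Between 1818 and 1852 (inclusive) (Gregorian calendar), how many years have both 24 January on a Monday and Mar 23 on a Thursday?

Check each year's weekday for 24 January and Mar 23:
  1818: Sat/Mon  1819: Sun/Tue  1820: Mon/Thu ✓  1821: Wed/Fri  1822: Thu/Sat  1823: Fri/Sun  1824: Sat/Tue  1825: Mon/Wed  1826: Tue/Thu  1827: Wed/Fri  1828: Thu/Sun  1829: Sat/Mon  1830: Sun/Tue  1831: Mon/Wed  …(7 more)…  1839: Thu/Sat  1840: Fri/Mon  1841: Sun/Tue  1842: Mon/Wed  1843: Tue/Thu  1844: Wed/Sat  1845: Fri/Sun  1846: Sat/Mon  1847: Sun/Tue  1848: Mon/Thu ✓  1849: Wed/Fri  1850: Thu/Sat  1851: Fri/Sun  1852: Sat/Tue
Both conditions hold in: 1820, 1848 — 2.

2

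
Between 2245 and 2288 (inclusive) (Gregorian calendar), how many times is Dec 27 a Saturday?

7

Track Dec 27's weekday year by year (advancing +1, or +2 across a Feb 29):
  2245: Sat ✓  2246: Sun (+1)  2247: Mon (+1)  2248: Wed (+2)  2249: Thu (+1)
  2250: Fri (+1)  2251: Sat (+1) ✓  2252: Mon (+2)  2253: Tue (+1)  2254: Wed (+1)
  2255: Thu (+1)  2256: Sat (+2) ✓  2257: Sun (+1)  2258: Mon (+1)  … (16 more years) …
  2275: Mon (+1)  2276: Wed (+2)  2277: Thu (+1)  2278: Fri (+1)  2279: Sat (+1) ✓
  2280: Mon (+2)  2281: Tue (+1)  2282: Wed (+1)  2283: Thu (+1)  2284: Sat (+2) ✓
  2285: Sun (+1)  2286: Mon (+1)  2287: Tue (+1)  2288: Thu (+2)
Saturday years: 2245, 2251, 2256, 2262, 2273, 2279, 2284 — 7 in total.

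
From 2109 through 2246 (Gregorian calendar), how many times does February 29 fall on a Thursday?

Leap years in 2109–2246: 33 of them.
Feb 29 weekday advances by 5 (mod 7) from one leap year to the next four years later (or differs when a century non-leap intervenes).
Leap-day weekdays: 2112:Mon 2116:Sat 2120:Thu✓ 2124:Tue 2128:Sun 2132:Fri 2136:Wed 2140:Mon 2144:Sat 2148:Thu✓ 2152:Tue 2156:Sun 2160:Fri …(7 more)… 2192:Wed 2196:Mon 2204:Wed 2208:Mon 2212:Sat 2216:Thu✓ 2220:Tue 2224:Sun 2228:Fri 2232:Wed 2236:Mon 2240:Sat 2244:Thu✓
Thursday: 2120, 2148, 2176, 2216, 2244 → 5.

5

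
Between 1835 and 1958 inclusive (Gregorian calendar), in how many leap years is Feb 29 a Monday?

5

Leap years in 1835–1958: 30 of them.
Feb 29 weekday advances by 5 (mod 7) from one leap year to the next four years later (or differs when a century non-leap intervenes).
Leap-day weekdays: 1836:Mon✓ 1840:Sat 1844:Thu 1848:Tue 1852:Sun 1856:Fri 1860:Wed 1864:Mon✓ 1868:Sat 1872:Thu 1876:Tue 1880:Sun 1884:Fri …(4 more)… 1908:Sat 1912:Thu 1916:Tue 1920:Sun 1924:Fri 1928:Wed 1932:Mon✓ 1936:Sat 1940:Thu 1944:Tue 1948:Sun 1952:Fri 1956:Wed
Monday: 1836, 1864, 1892, 1904, 1932 → 5.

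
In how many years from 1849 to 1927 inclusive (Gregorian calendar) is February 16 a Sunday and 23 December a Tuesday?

8

Check each year's weekday for February 16 and 23 December:
  1849: Fri/Sun  1850: Sat/Mon  1851: Sun/Tue ✓  1852: Mon/Thu  1853: Wed/Fri  1854: Thu/Sat  1855: Fri/Sun  1856: Sat/Tue  1857: Mon/Wed  1858: Tue/Thu  1859: Wed/Fri  1860: Thu/Sun  1861: Sat/Mon  1862: Sun/Tue ✓  …(51 more)…  1914: Mon/Wed  1915: Tue/Thu  1916: Wed/Sat  1917: Fri/Sun  1918: Sat/Mon  1919: Sun/Tue ✓  1920: Mon/Thu  1921: Wed/Fri  1922: Thu/Sat  1923: Fri/Sun  1924: Sat/Tue  1925: Mon/Wed  1926: Tue/Thu  1927: Wed/Fri
Both conditions hold in: 1851, 1862, 1873, 1879, 1890, 1902, 1913, 1919 — 8.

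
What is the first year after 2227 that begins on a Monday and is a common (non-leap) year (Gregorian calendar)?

2238

Jan 1 advances by 2 weekdays after a leap year and by 1 after a common year.
2227: Jan 1 is Monday.
2228: Tuesday (leap)
2229: Thursday
2230: Friday
2231: Saturday
2232: Sunday (leap)
2233: Tuesday
2234: Wednesday
2235: Thursday
2236: Friday (leap)
2237: Sunday
2238: Monday
2238 begins on a Monday and is a common year.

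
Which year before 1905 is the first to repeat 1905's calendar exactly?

Two years share a calendar iff Jan 1 falls on the same weekday and both are leap or both are common. 1905: Jan 1 is Sunday, common year.
1904: Jan 1 Friday, leap
1903: Jan 1 Thursday, common
1902: Jan 1 Wednesday, common
1901: Jan 1 Tuesday, common
1900: Jan 1 Monday, common
1899: Jan 1 Sunday, common
1899 matches on both conditions.

1899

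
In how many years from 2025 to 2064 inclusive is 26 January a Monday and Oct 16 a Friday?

Check each year's weekday for 26 January and Oct 16:
  2025: Sun/Thu  2026: Mon/Fri ✓  2027: Tue/Sat  2028: Wed/Mon  2029: Fri/Tue  2030: Sat/Wed  2031: Sun/Thu  2032: Mon/Sat  2033: Wed/Sun  2034: Thu/Mon  2035: Fri/Tue  2036: Sat/Thu  2037: Mon/Fri ✓  2038: Tue/Sat  …(12 more)…  2051: Thu/Mon  2052: Fri/Wed  2053: Sun/Thu  2054: Mon/Fri ✓  2055: Tue/Sat  2056: Wed/Mon  2057: Fri/Tue  2058: Sat/Wed  2059: Sun/Thu  2060: Mon/Sat  2061: Wed/Sun  2062: Thu/Mon  2063: Fri/Tue  2064: Sat/Thu
Both conditions hold in: 2026, 2037, 2043, 2054 — 4.

4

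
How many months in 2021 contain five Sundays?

4

A month of length L has five Sundays iff its first Sunday is on day ≤ L−28 (so day 1–3 in a 31-day month, 1–2 in a 30-day month, day 1 in a leap February).
Checking each month of 2021: Jan starts Fri (31d) ✓; Feb starts Mon (28d); Mar starts Mon (31d); Apr starts Thu (30d); May starts Sat (31d) ✓; Jun starts Tue (30d); Jul starts Thu (31d); Aug starts Sun (31d) ✓; Sep starts Wed (30d); Oct starts Fri (31d) ✓; Nov starts Mon (30d); Dec starts Wed (31d).
Five-Sunday months: January, May, August, October → 4.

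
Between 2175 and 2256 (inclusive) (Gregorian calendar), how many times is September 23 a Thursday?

11

Track September 23's weekday year by year (advancing +1, or +2 across a Feb 29):
  2175: Sat  2176: Mon (+2)  2177: Tue (+1)  2178: Wed (+1)  2179: Thu (+1) ✓
  2180: Sat (+2)  2181: Sun (+1)  2182: Mon (+1)  2183: Tue (+1)  2184: Thu (+2) ✓
  2185: Fri (+1)  2186: Sat (+1)  2187: Sun (+1)  2188: Tue (+2)  … (54 more years) …
  2243: Sat (+1)  2244: Mon (+2)  2245: Tue (+1)  2246: Wed (+1)  2247: Thu (+1) ✓
  2248: Sat (+2)  2249: Sun (+1)  2250: Mon (+1)  2251: Tue (+1)  2252: Thu (+2) ✓
  2253: Fri (+1)  2254: Sat (+1)  2255: Sun (+1)  2256: Tue (+2)
Thursday years: 2179, 2184, 2190, 2202, 2213, 2219, 2224, 2230, 2241, 2247, 2252 — 11 in total.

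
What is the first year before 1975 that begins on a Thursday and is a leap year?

Jan 1 advances by 2 weekdays after a leap year and by 1 after a common year.
1975: Jan 1 is Wednesday.
1974: Tuesday
1973: Monday
1972: Saturday (leap)
1971: Friday
1970: Thursday
1969: Wednesday
1968: Monday (leap)
1967: Sunday
1966: Saturday
1965: Friday
1964: Wednesday (leap)
1963: Tuesday
1962: Monday
1961: Sunday
1960: Friday (leap)
1959: Thursday
1958: Wednesday
1957: Tuesday
1956: Sunday (leap)
1955: Saturday
1954: Friday
1953: Thursday
1952: Tuesday (leap)
1951: Monday
1950: Sunday
1949: Saturday
1948: Thursday (leap)
1948 begins on a Thursday and is a leap year.

1948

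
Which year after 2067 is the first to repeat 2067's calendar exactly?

2078

Two years share a calendar iff Jan 1 falls on the same weekday and both are leap or both are common. 2067: Jan 1 is Saturday, common year.
2068: Jan 1 Sunday, leap
2069: Jan 1 Tuesday, common
2070: Jan 1 Wednesday, common
2071: Jan 1 Thursday, common
2072: Jan 1 Friday, leap
2073: Jan 1 Sunday, common
2074: Jan 1 Monday, common
2075: Jan 1 Tuesday, common
2076: Jan 1 Wednesday, leap
2077: Jan 1 Friday, common
2078: Jan 1 Saturday, common
2078 matches on both conditions.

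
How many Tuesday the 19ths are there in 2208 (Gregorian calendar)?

3

Check the 19th of each month of 2208: Jan 19: Tue, Feb 19: Fri, Mar 19: Sat, Apr 19: Tue, May 19: Thu, Jun 19: Sun, Jul 19: Tue, Aug 19: Fri, Sep 19: Mon, Oct 19: Wed, Nov 19: Sat, Dec 19: Mon.
Tuesday occurs in January, April, July — 3 months.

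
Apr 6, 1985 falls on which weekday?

January 1, 1985 is a Tuesday.
April 6 is day 96 of the year, i.e. 95 days after Jan 1.
95 mod 7 = 4, so advance 4 weekdays from Tuesday: Saturday.

Saturday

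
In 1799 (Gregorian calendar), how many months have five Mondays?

A month of length L has five Mondays iff its first Monday is on day ≤ L−28 (so day 1–3 in a 31-day month, 1–2 in a 30-day month, day 1 in a leap February).
Checking each month of 1799: Jan starts Tue (31d); Feb starts Fri (28d); Mar starts Fri (31d); Apr starts Mon (30d) ✓; May starts Wed (31d); Jun starts Sat (30d); Jul starts Mon (31d) ✓; Aug starts Thu (31d); Sep starts Sun (30d) ✓; Oct starts Tue (31d); Nov starts Fri (30d); Dec starts Sun (31d) ✓.
Five-Monday months: April, July, September, December → 4.

4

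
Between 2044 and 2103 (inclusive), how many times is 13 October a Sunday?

Track 13 October's weekday year by year (advancing +1, or +2 across a Feb 29):
  2044: Thu  2045: Fri (+1)  2046: Sat (+1)  2047: Sun (+1) ✓  2048: Tue (+2)
  2049: Wed (+1)  2050: Thu (+1)  2051: Fri (+1)  2052: Sun (+2) ✓  2053: Mon (+1)
  2054: Tue (+1)  2055: Wed (+1)  2056: Fri (+2)  2057: Sat (+1)  … (32 more years) …
  2090: Fri (+1)  2091: Sat (+1)  2092: Mon (+2)  2093: Tue (+1)  2094: Wed (+1)
  2095: Thu (+1)  2096: Sat (+2)  2097: Sun (+1) ✓  2098: Mon (+1)  2099: Tue (+1)
  2100: Wed (+1)  2101: Thu (+1)  2102: Fri (+1)  2103: Sat (+1)
Sunday years: 2047, 2052, 2058, 2069, 2075, 2080, 2086, 2097 — 8 in total.

8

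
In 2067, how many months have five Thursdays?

4

A month of length L has five Thursdays iff its first Thursday is on day ≤ L−28 (so day 1–3 in a 31-day month, 1–2 in a 30-day month, day 1 in a leap February).
Checking each month of 2067: Jan starts Sat (31d); Feb starts Tue (28d); Mar starts Tue (31d) ✓; Apr starts Fri (30d); May starts Sun (31d); Jun starts Wed (30d) ✓; Jul starts Fri (31d); Aug starts Mon (31d); Sep starts Thu (30d) ✓; Oct starts Sat (31d); Nov starts Tue (30d); Dec starts Thu (31d) ✓.
Five-Thursday months: March, June, September, December → 4.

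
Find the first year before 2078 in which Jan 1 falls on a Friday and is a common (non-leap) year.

2077

Jan 1 advances by 2 weekdays after a leap year and by 1 after a common year.
2078: Jan 1 is Saturday.
2077: Friday
2077 begins on a Friday and is a common year.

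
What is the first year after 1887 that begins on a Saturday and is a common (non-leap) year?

1898

Jan 1 advances by 2 weekdays after a leap year and by 1 after a common year.
1887: Jan 1 is Saturday.
1888: Sunday (leap)
1889: Tuesday
1890: Wednesday
1891: Thursday
1892: Friday (leap)
1893: Sunday
1894: Monday
1895: Tuesday
1896: Wednesday (leap)
1897: Friday
1898: Saturday
1898 begins on a Saturday and is a common year.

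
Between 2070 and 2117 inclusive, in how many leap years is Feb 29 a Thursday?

Leap years in 2070–2117: 11 of them.
Feb 29 weekday advances by 5 (mod 7) from one leap year to the next four years later (or differs when a century non-leap intervenes).
Leap-day weekdays: 2072:Mon 2076:Sat 2080:Thu✓ 2084:Tue 2088:Sun 2092:Fri 2096:Wed 2104:Fri 2108:Wed 2112:Mon 2116:Sat
Thursday: 2080 → 1.

1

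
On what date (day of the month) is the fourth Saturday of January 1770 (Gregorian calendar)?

January 1, 1770 is a Monday, so the first Saturday is the 6th.
The fourth Saturday is 6 + 21 = 27.

27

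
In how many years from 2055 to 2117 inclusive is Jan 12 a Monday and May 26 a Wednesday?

Check each year's weekday for Jan 12 and May 26:
  2055: Tue/Wed  2056: Wed/Fri  2057: Fri/Sat  2058: Sat/Sun  2059: Sun/Mon  2060: Mon/Wed ✓  2061: Wed/Thu  2062: Thu/Fri  2063: Fri/Sat  2064: Sat/Mon  2065: Mon/Tue  2066: Tue/Wed  2067: Wed/Thu  2068: Thu/Sat  …(35 more)…  2104: Sat/Mon  2105: Mon/Tue  2106: Tue/Wed  2107: Wed/Thu  2108: Thu/Sat  2109: Sat/Sun  2110: Sun/Mon  2111: Mon/Tue  2112: Tue/Thu  2113: Thu/Fri  2114: Fri/Sat  2115: Sat/Sun  2116: Sun/Tue  2117: Tue/Wed
Both conditions hold in: 2060, 2088 — 2.

2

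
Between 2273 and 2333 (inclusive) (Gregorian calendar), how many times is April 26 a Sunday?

Track April 26's weekday year by year (advancing +1, or +2 across a Feb 29):
  2273: Sat  2274: Sun (+1) ✓  2275: Mon (+1)  2276: Wed (+2)  2277: Thu (+1)
  2278: Fri (+1)  2279: Sat (+1)  2280: Mon (+2)  2281: Tue (+1)  2282: Wed (+1)
  2283: Thu (+1)  2284: Sat (+2)  2285: Sun (+1) ✓  2286: Mon (+1)  … (33 more years) …
  2320: Mon (+2)  2321: Tue (+1)  2322: Wed (+1)  2323: Thu (+1)  2324: Sat (+2)
  2325: Sun (+1) ✓  2326: Mon (+1)  2327: Tue (+1)  2328: Thu (+2)  2329: Fri (+1)
  2330: Sat (+1)  2331: Sun (+1) ✓  2332: Tue (+2)  2333: Wed (+1)
Sunday years: 2274, 2285, 2291, 2296, 2303, 2308, 2314, 2325, 2331 — 9 in total.

9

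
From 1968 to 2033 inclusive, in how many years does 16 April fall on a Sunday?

Track 16 April's weekday year by year (advancing +1, or +2 across a Feb 29):
  1968: Tue  1969: Wed (+1)  1970: Thu (+1)  1971: Fri (+1)  1972: Sun (+2) ✓
  1973: Mon (+1)  1974: Tue (+1)  1975: Wed (+1)  1976: Fri (+2)  1977: Sat (+1)
  1978: Sun (+1) ✓  1979: Mon (+1)  1980: Wed (+2)  1981: Thu (+1)  … (38 more years) …
  2020: Thu (+2)  2021: Fri (+1)  2022: Sat (+1)  2023: Sun (+1) ✓  2024: Tue (+2)
  2025: Wed (+1)  2026: Thu (+1)  2027: Fri (+1)  2028: Sun (+2) ✓  2029: Mon (+1)
  2030: Tue (+1)  2031: Wed (+1)  2032: Fri (+2)  2033: Sat (+1)
Sunday years: 1972, 1978, 1989, 1995, 2000, 2006, 2017, 2023, 2028 — 9 in total.

9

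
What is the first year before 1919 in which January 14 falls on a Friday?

1916

From one year to the next, a fixed date's weekday advances by 1, or by 2 when a Feb 29 lies between the two dates.
1919: January 14 is Tuesday.
1918: Monday (−1)
1917: Sunday (−1)
1916: Friday (−2)
January 14 falls on a Friday in 1916.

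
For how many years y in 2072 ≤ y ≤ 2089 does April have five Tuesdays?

5

April has 30 days; it has five Tuesdays when Tuesday falls among the first (month-length − 28) days — i.e. when April 1 is one of Tuesday/Monday.
April 1 by year: 2072:Fri 2073:Sat 2074:Sun 2075:Mon✓ 2076:Wed 2077:Thu 2078:Fri 2079:Sat 2080:Mon✓ 2081:Tue✓ 2082:Wed 2083:Thu 2084:Sat 2085:Sun 2086:Mon✓ 2087:Tue✓ 2088:Thu 2089:Fri
Years with five Tuesdays: 2075, 2080, 2081, 2086, 2087 → 5.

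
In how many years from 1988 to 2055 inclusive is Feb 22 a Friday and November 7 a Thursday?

Check each year's weekday for Feb 22 and November 7:
  1988: Mon/Mon  1989: Wed/Tue  1990: Thu/Wed  1991: Fri/Thu ✓  1992: Sat/Sat  1993: Mon/Sun  1994: Tue/Mon  1995: Wed/Tue  1996: Thu/Thu  1997: Sat/Fri  1998: Sun/Sat  1999: Mon/Sun  2000: Tue/Tue  2001: Thu/Wed  …(40 more)…  2042: Sat/Fri  2043: Sun/Sat  2044: Mon/Mon  2045: Wed/Tue  2046: Thu/Wed  2047: Fri/Thu ✓  2048: Sat/Sat  2049: Mon/Sun  2050: Tue/Mon  2051: Wed/Tue  2052: Thu/Thu  2053: Sat/Fri  2054: Sun/Sat  2055: Mon/Sun
Both conditions hold in: 1991, 2002, 2013, 2019, 2030, 2041, 2047 — 7.

7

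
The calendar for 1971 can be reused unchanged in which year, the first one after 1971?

Two years share a calendar iff Jan 1 falls on the same weekday and both are leap or both are common. 1971: Jan 1 is Friday, common year.
1972: Jan 1 Saturday, leap
1973: Jan 1 Monday, common
1974: Jan 1 Tuesday, common
1975: Jan 1 Wednesday, common
1976: Jan 1 Thursday, leap
1977: Jan 1 Saturday, common
1978: Jan 1 Sunday, common
1979: Jan 1 Monday, common
1980: Jan 1 Tuesday, leap
1981: Jan 1 Thursday, common
1982: Jan 1 Friday, common
1982 matches on both conditions.

1982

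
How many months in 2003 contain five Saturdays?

A month of length L has five Saturdays iff its first Saturday is on day ≤ L−28 (so day 1–3 in a 31-day month, 1–2 in a 30-day month, day 1 in a leap February).
Checking each month of 2003: Jan starts Wed (31d); Feb starts Sat (28d); Mar starts Sat (31d) ✓; Apr starts Tue (30d); May starts Thu (31d) ✓; Jun starts Sun (30d); Jul starts Tue (31d); Aug starts Fri (31d) ✓; Sep starts Mon (30d); Oct starts Wed (31d); Nov starts Sat (30d) ✓; Dec starts Mon (31d).
Five-Saturday months: March, May, August, November → 4.

4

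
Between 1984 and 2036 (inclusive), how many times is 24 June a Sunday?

Track 24 June's weekday year by year (advancing +1, or +2 across a Feb 29):
  1984: Sun ✓  1985: Mon (+1)  1986: Tue (+1)  1987: Wed (+1)  1988: Fri (+2)
  1989: Sat (+1)  1990: Sun (+1) ✓  1991: Mon (+1)  1992: Wed (+2)  1993: Thu (+1)
  1994: Fri (+1)  1995: Sat (+1)  1996: Mon (+2)  1997: Tue (+1)  … (25 more years) …
  2023: Sat (+1)  2024: Mon (+2)  2025: Tue (+1)  2026: Wed (+1)  2027: Thu (+1)
  2028: Sat (+2)  2029: Sun (+1) ✓  2030: Mon (+1)  2031: Tue (+1)  2032: Thu (+2)
  2033: Fri (+1)  2034: Sat (+1)  2035: Sun (+1) ✓  2036: Tue (+2)
Sunday years: 1984, 1990, 2001, 2007, 2012, 2018, 2029, 2035 — 8 in total.

8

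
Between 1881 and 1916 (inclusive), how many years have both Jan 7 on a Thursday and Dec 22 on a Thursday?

2

Check each year's weekday for Jan 7 and Dec 22:
  1881: Fri/Thu  1882: Sat/Fri  1883: Sun/Sat  1884: Mon/Mon  1885: Wed/Tue  1886: Thu/Wed  1887: Fri/Thu  1888: Sat/Sat  1889: Mon/Sun  1890: Tue/Mon  1891: Wed/Tue  1892: Thu/Thu ✓  1893: Sat/Fri  1894: Sun/Sat  …(8 more)…  1903: Wed/Tue  1904: Thu/Thu ✓  1905: Sat/Fri  1906: Sun/Sat  1907: Mon/Sun  1908: Tue/Tue  1909: Thu/Wed  1910: Fri/Thu  1911: Sat/Fri  1912: Sun/Sun  1913: Tue/Mon  1914: Wed/Tue  1915: Thu/Wed  1916: Fri/Fri
Both conditions hold in: 1892, 1904 — 2.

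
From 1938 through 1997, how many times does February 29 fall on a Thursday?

3

Leap years in 1938–1997: 15 of them.
Feb 29 weekday advances by 5 (mod 7) from one leap year to the next four years later (or differs when a century non-leap intervenes).
Leap-day weekdays: 1940:Thu✓ 1944:Tue 1948:Sun 1952:Fri 1956:Wed 1960:Mon 1964:Sat 1968:Thu✓ 1972:Tue 1976:Sun 1980:Fri 1984:Wed 1988:Mon 1992:Sat 1996:Thu✓
Thursday: 1940, 1968, 1996 → 3.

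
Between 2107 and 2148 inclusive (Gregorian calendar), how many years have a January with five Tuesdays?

January has 31 days; it has five Tuesdays when Tuesday falls among the first (month-length − 28) days — i.e. when January 1 is one of Tuesday/Monday/Sunday.
January 1 by year: 2107:Sat 2108:Sun✓ 2109:Tue✓ 2110:Wed 2111:Thu 2112:Fri 2113:Sun✓ 2114:Mon✓ 2115:Tue✓ 2116:Wed 2117:Fri 2118:Sat 2119:Sun✓ 2120:Mon✓ 2121:Wed …(12 more)… 2134:Fri 2135:Sat 2136:Sun✓ 2137:Tue✓ 2138:Wed 2139:Thu 2140:Fri 2141:Sun✓ 2142:Mon✓ 2143:Tue✓ 2144:Wed 2145:Fri 2146:Sat 2147:Sun✓ 2148:Mon✓
Years with five Tuesdays: 2108, 2109, 2113, 2114, 2115, 2119, 2120, 2125, 2126, 2130, 2131, 2132, 2136, 2137, 2141, 2142, 2143, 2147, 2148 → 19.

19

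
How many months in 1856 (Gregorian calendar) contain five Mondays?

A month of length L has five Mondays iff its first Monday is on day ≤ L−28 (so day 1–3 in a 31-day month, 1–2 in a 30-day month, day 1 in a leap February).
Checking each month of 1856: Jan starts Tue (31d); Feb starts Fri (29d); Mar starts Sat (31d) ✓; Apr starts Tue (30d); May starts Thu (31d); Jun starts Sun (30d) ✓; Jul starts Tue (31d); Aug starts Fri (31d); Sep starts Mon (30d) ✓; Oct starts Wed (31d); Nov starts Sat (30d); Dec starts Mon (31d) ✓.
Five-Monday months: March, June, September, December → 4.

4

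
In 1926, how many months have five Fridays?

5

A month of length L has five Fridays iff its first Friday is on day ≤ L−28 (so day 1–3 in a 31-day month, 1–2 in a 30-day month, day 1 in a leap February).
Checking each month of 1926: Jan starts Fri (31d) ✓; Feb starts Mon (28d); Mar starts Mon (31d); Apr starts Thu (30d) ✓; May starts Sat (31d); Jun starts Tue (30d); Jul starts Thu (31d) ✓; Aug starts Sun (31d); Sep starts Wed (30d); Oct starts Fri (31d) ✓; Nov starts Mon (30d); Dec starts Wed (31d) ✓.
Five-Friday months: January, April, July, October, December → 5.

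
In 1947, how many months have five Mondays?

A month of length L has five Mondays iff its first Monday is on day ≤ L−28 (so day 1–3 in a 31-day month, 1–2 in a 30-day month, day 1 in a leap February).
Checking each month of 1947: Jan starts Wed (31d); Feb starts Sat (28d); Mar starts Sat (31d) ✓; Apr starts Tue (30d); May starts Thu (31d); Jun starts Sun (30d) ✓; Jul starts Tue (31d); Aug starts Fri (31d); Sep starts Mon (30d) ✓; Oct starts Wed (31d); Nov starts Sat (30d); Dec starts Mon (31d) ✓.
Five-Monday months: March, June, September, December → 4.

4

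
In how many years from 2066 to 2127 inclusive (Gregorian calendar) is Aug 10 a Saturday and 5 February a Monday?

2

Check each year's weekday for Aug 10 and 5 February:
  2066: Tue/Fri  2067: Wed/Sat  2068: Fri/Sun  2069: Sat/Tue  2070: Sun/Wed  2071: Mon/Thu  2072: Wed/Fri  2073: Thu/Sun  2074: Fri/Mon  2075: Sat/Tue  2076: Mon/Wed  2077: Tue/Fri  2078: Wed/Sat  2079: Thu/Sun  …(34 more)…  2114: Fri/Mon  2115: Sat/Tue  2116: Mon/Wed  2117: Tue/Fri  2118: Wed/Sat  2119: Thu/Sun  2120: Sat/Mon ✓  2121: Sun/Wed  2122: Mon/Thu  2123: Tue/Fri  2124: Thu/Sat  2125: Fri/Mon  2126: Sat/Tue  2127: Sun/Wed
Both conditions hold in: 2080, 2120 — 2.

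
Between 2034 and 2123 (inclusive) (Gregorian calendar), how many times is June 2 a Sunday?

Track June 2's weekday year by year (advancing +1, or +2 across a Feb 29):
  2034: Fri  2035: Sat (+1)  2036: Mon (+2)  2037: Tue (+1)  2038: Wed (+1)
  2039: Thu (+1)  2040: Sat (+2)  2041: Sun (+1) ✓  2042: Mon (+1)  2043: Tue (+1)
  2044: Thu (+2)  2045: Fri (+1)  2046: Sat (+1)  2047: Sun (+1) ✓  … (62 more years) …
  2110: Mon (+1)  2111: Tue (+1)  2112: Thu (+2)  2113: Fri (+1)  2114: Sat (+1)
  2115: Sun (+1) ✓  2116: Tue (+2)  2117: Wed (+1)  2118: Thu (+1)  2119: Fri (+1)
  2120: Sun (+2) ✓  2121: Mon (+1)  2122: Tue (+1)  2123: Wed (+1)
Sunday years: 2041, 2047, 2052, 2058, 2069, 2075, 2080, 2086, 2097, 2109, 2115, 2120 — 12 in total.

12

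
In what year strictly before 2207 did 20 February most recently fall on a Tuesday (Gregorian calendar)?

2198

From one year to the next, a fixed date's weekday advances by 1, or by 2 when a Feb 29 lies between the two dates.
2207: February 20 is Friday.
2206: Thursday (−1)
2205: Wednesday (−1)
2204: Monday (−2)
2203: Sunday (−1)
2202: Saturday (−1)
2201: Friday (−1)
2200: Thursday (−1)
2199: Wednesday (−1)
2198: Tuesday (−1)
20 February falls on a Tuesday in 2198.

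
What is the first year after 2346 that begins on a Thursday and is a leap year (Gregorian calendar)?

2348

Jan 1 advances by 2 weekdays after a leap year and by 1 after a common year.
2346: Jan 1 is Tuesday.
2347: Wednesday
2348: Thursday (leap)
2348 begins on a Thursday and is a leap year.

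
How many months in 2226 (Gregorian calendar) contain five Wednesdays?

4

A month of length L has five Wednesdays iff its first Wednesday is on day ≤ L−28 (so day 1–3 in a 31-day month, 1–2 in a 30-day month, day 1 in a leap February).
Checking each month of 2226: Jan starts Sun (31d); Feb starts Wed (28d); Mar starts Wed (31d) ✓; Apr starts Sat (30d); May starts Mon (31d) ✓; Jun starts Thu (30d); Jul starts Sat (31d); Aug starts Tue (31d) ✓; Sep starts Fri (30d); Oct starts Sun (31d); Nov starts Wed (30d) ✓; Dec starts Fri (31d).
Five-Wednesday months: March, May, August, November → 4.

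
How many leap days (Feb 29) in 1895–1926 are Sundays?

1

Leap years in 1895–1926: 7 of them.
Feb 29 weekday advances by 5 (mod 7) from one leap year to the next four years later (or differs when a century non-leap intervenes).
Leap-day weekdays: 1896:Sat 1904:Mon 1908:Sat 1912:Thu 1916:Tue 1920:Sun✓ 1924:Fri
Sunday: 1920 → 1.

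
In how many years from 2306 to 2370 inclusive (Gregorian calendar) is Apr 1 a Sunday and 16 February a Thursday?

2

Check each year's weekday for Apr 1 and 16 February:
  2306: Sun/Fri  2307: Mon/Sat  2308: Wed/Sun  2309: Thu/Tue  2310: Fri/Wed  2311: Sat/Thu  2312: Mon/Fri  2313: Tue/Sun  2314: Wed/Mon  2315: Thu/Tue  2316: Sat/Wed  2317: Sun/Fri  2318: Mon/Sat  2319: Tue/Sun  …(37 more)…  2357: Mon/Sat  2358: Tue/Sun  2359: Wed/Mon  2360: Fri/Tue  2361: Sat/Thu  2362: Sun/Fri  2363: Mon/Sat  2364: Wed/Sun  2365: Thu/Tue  2366: Fri/Wed  2367: Sat/Thu  2368: Mon/Fri  2369: Tue/Sun  2370: Wed/Mon
Both conditions hold in: 2328, 2356 — 2.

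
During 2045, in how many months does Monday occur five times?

A month of length L has five Mondays iff its first Monday is on day ≤ L−28 (so day 1–3 in a 31-day month, 1–2 in a 30-day month, day 1 in a leap February).
Checking each month of 2045: Jan starts Sun (31d) ✓; Feb starts Wed (28d); Mar starts Wed (31d); Apr starts Sat (30d); May starts Mon (31d) ✓; Jun starts Thu (30d); Jul starts Sat (31d) ✓; Aug starts Tue (31d); Sep starts Fri (30d); Oct starts Sun (31d) ✓; Nov starts Wed (30d); Dec starts Fri (31d).
Five-Monday months: January, May, July, October → 4.

4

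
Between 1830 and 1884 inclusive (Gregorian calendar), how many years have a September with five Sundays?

September has 30 days; it has five Sundays when Sunday falls among the first (month-length − 28) days — i.e. when September 1 is one of Sunday/Saturday.
September 1 by year: 1830:Wed 1831:Thu 1832:Sat✓ 1833:Sun✓ 1834:Mon 1835:Tue 1836:Thu 1837:Fri 1838:Sat✓ 1839:Sun✓ 1840:Tue 1841:Wed 1842:Thu 1843:Fri 1844:Sun✓ …(25 more)… 1870:Thu 1871:Fri 1872:Sun✓ 1873:Mon 1874:Tue 1875:Wed 1876:Fri 1877:Sat✓ 1878:Sun✓ 1879:Mon 1880:Wed 1881:Thu 1882:Fri 1883:Sat✓ 1884:Mon
Years with five Sundays: 1832, 1833, 1838, 1839, 1844, 1849, 1850, 1855, 1860, 1861, 1866, 1867, 1872, 1877, 1878, 1883 → 16.

16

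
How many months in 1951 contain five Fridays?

A month of length L has five Fridays iff its first Friday is on day ≤ L−28 (so day 1–3 in a 31-day month, 1–2 in a 30-day month, day 1 in a leap February).
Checking each month of 1951: Jan starts Mon (31d); Feb starts Thu (28d); Mar starts Thu (31d) ✓; Apr starts Sun (30d); May starts Tue (31d); Jun starts Fri (30d) ✓; Jul starts Sun (31d); Aug starts Wed (31d) ✓; Sep starts Sat (30d); Oct starts Mon (31d); Nov starts Thu (30d) ✓; Dec starts Sat (31d).
Five-Friday months: March, June, August, November → 4.

4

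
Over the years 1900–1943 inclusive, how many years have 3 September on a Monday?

6

Track 3 September's weekday year by year (advancing +1, or +2 across a Feb 29):
  1900: Mon ✓  1901: Tue (+1)  1902: Wed (+1)  1903: Thu (+1)  1904: Sat (+2)
  1905: Sun (+1)  1906: Mon (+1) ✓  1907: Tue (+1)  1908: Thu (+2)  1909: Fri (+1)
  1910: Sat (+1)  1911: Sun (+1)  1912: Tue (+2)  1913: Wed (+1)  … (16 more years) …
  1930: Wed (+1)  1931: Thu (+1)  1932: Sat (+2)  1933: Sun (+1)  1934: Mon (+1) ✓
  1935: Tue (+1)  1936: Thu (+2)  1937: Fri (+1)  1938: Sat (+1)  1939: Sun (+1)
  1940: Tue (+2)  1941: Wed (+1)  1942: Thu (+1)  1943: Fri (+1)
Monday years: 1900, 1906, 1917, 1923, 1928, 1934 — 6 in total.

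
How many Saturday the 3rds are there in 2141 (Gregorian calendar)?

1

Check the 3rd of each month of 2141: Jan 3: Tue, Feb 3: Fri, Mar 3: Fri, Apr 3: Mon, May 3: Wed, Jun 3: Sat, Jul 3: Mon, Aug 3: Thu, Sep 3: Sun, Oct 3: Tue, Nov 3: Fri, Dec 3: Sun.
Saturday occurs in June — 1 month.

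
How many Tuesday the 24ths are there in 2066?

1

Check the 24th of each month of 2066: Jan 24: Sun, Feb 24: Wed, Mar 24: Wed, Apr 24: Sat, May 24: Mon, Jun 24: Thu, Jul 24: Sat, Aug 24: Tue, Sep 24: Fri, Oct 24: Sun, Nov 24: Wed, Dec 24: Fri.
Tuesday occurs in August — 1 month.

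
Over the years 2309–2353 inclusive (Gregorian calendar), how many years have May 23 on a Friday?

Track May 23's weekday year by year (advancing +1, or +2 across a Feb 29):
  2309: Sun  2310: Mon (+1)  2311: Tue (+1)  2312: Thu (+2)  2313: Fri (+1) ✓
  2314: Sat (+1)  2315: Sun (+1)  2316: Tue (+2)  2317: Wed (+1)  2318: Thu (+1)
  2319: Fri (+1) ✓  2320: Sun (+2)  2321: Mon (+1)  2322: Tue (+1)  … (17 more years) …
  2340: Thu (+2)  2341: Fri (+1) ✓  2342: Sat (+1)  2343: Sun (+1)  2344: Tue (+2)
  2345: Wed (+1)  2346: Thu (+1)  2347: Fri (+1) ✓  2348: Sun (+2)  2349: Mon (+1)
  2350: Tue (+1)  2351: Wed (+1)  2352: Fri (+2) ✓  2353: Sat (+1)
Friday years: 2313, 2319, 2324, 2330, 2341, 2347, 2352 — 7 in total.

7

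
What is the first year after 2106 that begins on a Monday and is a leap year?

Jan 1 advances by 2 weekdays after a leap year and by 1 after a common year.
2106: Jan 1 is Friday.
2107: Saturday
2108: Sunday (leap)
2109: Tuesday
2110: Wednesday
2111: Thursday
2112: Friday (leap)
2113: Sunday
2114: Monday
2115: Tuesday
2116: Wednesday (leap)
2117: Friday
2118: Saturday
2119: Sunday
2120: Monday (leap)
2120 begins on a Monday and is a leap year.

2120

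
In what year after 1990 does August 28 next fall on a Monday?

From one year to the next, a fixed date's weekday advances by 1, or by 2 when a Feb 29 lies between the two dates.
1990: August 28 is Tuesday.
1991: Wednesday (+1)
1992: Friday (+2)
1993: Saturday (+1)
1994: Sunday (+1)
1995: Monday (+1)
August 28 falls on a Monday in 1995.

1995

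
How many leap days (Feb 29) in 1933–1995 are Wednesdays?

Leap years in 1933–1995: 15 of them.
Feb 29 weekday advances by 5 (mod 7) from one leap year to the next four years later (or differs when a century non-leap intervenes).
Leap-day weekdays: 1936:Sat 1940:Thu 1944:Tue 1948:Sun 1952:Fri 1956:Wed✓ 1960:Mon 1964:Sat 1968:Thu 1972:Tue 1976:Sun 1980:Fri 1984:Wed✓ 1988:Mon 1992:Sat
Wednesday: 1956, 1984 → 2.

2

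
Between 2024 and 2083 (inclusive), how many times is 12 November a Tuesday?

9

Track 12 November's weekday year by year (advancing +1, or +2 across a Feb 29):
  2024: Tue ✓  2025: Wed (+1)  2026: Thu (+1)  2027: Fri (+1)  2028: Sun (+2)
  2029: Mon (+1)  2030: Tue (+1) ✓  2031: Wed (+1)  2032: Fri (+2)  2033: Sat (+1)
  2034: Sun (+1)  2035: Mon (+1)  2036: Wed (+2)  2037: Thu (+1)  … (32 more years) …
  2070: Wed (+1)  2071: Thu (+1)  2072: Sat (+2)  2073: Sun (+1)  2074: Mon (+1)
  2075: Tue (+1) ✓  2076: Thu (+2)  2077: Fri (+1)  2078: Sat (+1)  2079: Sun (+1)
  2080: Tue (+2) ✓  2081: Wed (+1)  2082: Thu (+1)  2083: Fri (+1)
Tuesday years: 2024, 2030, 2041, 2047, 2052, 2058, 2069, 2075, 2080 — 9 in total.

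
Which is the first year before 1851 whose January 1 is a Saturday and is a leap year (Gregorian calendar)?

Jan 1 advances by 2 weekdays after a leap year and by 1 after a common year.
1851: Jan 1 is Wednesday.
1850: Tuesday
1849: Monday
1848: Saturday (leap)
1848 begins on a Saturday and is a leap year.

1848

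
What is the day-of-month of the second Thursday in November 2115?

November 1, 2115 is a Friday, so the first Thursday is the 7th.
The second Thursday is 7 + 7 = 14.

14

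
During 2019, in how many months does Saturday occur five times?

A month of length L has five Saturdays iff its first Saturday is on day ≤ L−28 (so day 1–3 in a 31-day month, 1–2 in a 30-day month, day 1 in a leap February).
Checking each month of 2019: Jan starts Tue (31d); Feb starts Fri (28d); Mar starts Fri (31d) ✓; Apr starts Mon (30d); May starts Wed (31d); Jun starts Sat (30d) ✓; Jul starts Mon (31d); Aug starts Thu (31d) ✓; Sep starts Sun (30d); Oct starts Tue (31d); Nov starts Fri (30d) ✓; Dec starts Sun (31d).
Five-Saturday months: March, June, August, November → 4.

4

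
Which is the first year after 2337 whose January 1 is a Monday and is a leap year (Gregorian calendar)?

2340

Jan 1 advances by 2 weekdays after a leap year and by 1 after a common year.
2337: Jan 1 is Friday.
2338: Saturday
2339: Sunday
2340: Monday (leap)
2340 begins on a Monday and is a leap year.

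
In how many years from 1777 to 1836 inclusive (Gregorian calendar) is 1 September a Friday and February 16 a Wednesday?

2

Check each year's weekday for 1 September and February 16:
  1777: Mon/Sun  1778: Tue/Mon  1779: Wed/Tue  1780: Fri/Wed ✓  1781: Sat/Fri  1782: Sun/Sat  1783: Mon/Sun  1784: Wed/Mon  1785: Thu/Wed  1786: Fri/Thu  1787: Sat/Fri  1788: Mon/Sat  1789: Tue/Mon  1790: Wed/Tue  …(32 more)…  1823: Mon/Sun  1824: Wed/Mon  1825: Thu/Wed  1826: Fri/Thu  1827: Sat/Fri  1828: Mon/Sat  1829: Tue/Mon  1830: Wed/Tue  1831: Thu/Wed  1832: Sat/Thu  1833: Sun/Sat  1834: Mon/Sun  1835: Tue/Mon  1836: Thu/Tue
Both conditions hold in: 1780, 1820 — 2.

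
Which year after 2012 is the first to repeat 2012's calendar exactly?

2040

Two years share a calendar iff Jan 1 falls on the same weekday and both are leap or both are common. 2012: Jan 1 is Sunday, leap year.
2013: Jan 1 Tuesday, common
2014: Jan 1 Wednesday, common
2015: Jan 1 Thursday, common
2016: Jan 1 Friday, leap
2017: Jan 1 Sunday, common
2018: Jan 1 Monday, common
2019: Jan 1 Tuesday, common
2020: Jan 1 Wednesday, leap
2021: Jan 1 Friday, common
2022: Jan 1 Saturday, common
2023: Jan 1 Sunday, common
2024: Jan 1 Monday, leap
2025: Jan 1 Wednesday, common
2026: Jan 1 Thursday, common
2027: Jan 1 Friday, common
2028: Jan 1 Saturday, leap
2029: Jan 1 Monday, common
2030: Jan 1 Tuesday, common
2031: Jan 1 Wednesday, common
2032: Jan 1 Thursday, leap
2033: Jan 1 Saturday, common
2034: Jan 1 Sunday, common
2035: Jan 1 Monday, common
2036: Jan 1 Tuesday, leap
2037: Jan 1 Thursday, common
2038: Jan 1 Friday, common
2039: Jan 1 Saturday, common
2040: Jan 1 Sunday, leap
2040 matches on both conditions.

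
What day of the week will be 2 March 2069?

January 1, 2069 is a Tuesday.
March 2 is day 61 of the year, i.e. 60 days after Jan 1.
60 mod 7 = 4, so advance 4 weekdays from Tuesday: Saturday.

Saturday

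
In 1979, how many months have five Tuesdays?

4

A month of length L has five Tuesdays iff its first Tuesday is on day ≤ L−28 (so day 1–3 in a 31-day month, 1–2 in a 30-day month, day 1 in a leap February).
Checking each month of 1979: Jan starts Mon (31d) ✓; Feb starts Thu (28d); Mar starts Thu (31d); Apr starts Sun (30d); May starts Tue (31d) ✓; Jun starts Fri (30d); Jul starts Sun (31d) ✓; Aug starts Wed (31d); Sep starts Sat (30d); Oct starts Mon (31d) ✓; Nov starts Thu (30d); Dec starts Sat (31d).
Five-Tuesday months: January, May, July, October → 4.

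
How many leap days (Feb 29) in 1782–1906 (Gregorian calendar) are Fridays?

Leap years in 1782–1906: 29 of them.
Feb 29 weekday advances by 5 (mod 7) from one leap year to the next four years later (or differs when a century non-leap intervenes).
Leap-day weekdays: 1784:Sun 1788:Fri✓ 1792:Wed 1796:Mon 1804:Wed 1808:Mon 1812:Sat 1816:Thu 1820:Tue 1824:Sun 1828:Fri✓ 1832:Wed 1836:Mon …(3 more)… 1852:Sun 1856:Fri✓ 1860:Wed 1864:Mon 1868:Sat 1872:Thu 1876:Tue 1880:Sun 1884:Fri✓ 1888:Wed 1892:Mon 1896:Sat 1904:Mon
Friday: 1788, 1828, 1856, 1884 → 4.

4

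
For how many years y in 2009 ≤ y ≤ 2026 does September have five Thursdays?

5

September has 30 days; it has five Thursdays when Thursday falls among the first (month-length − 28) days — i.e. when September 1 is one of Thursday/Wednesday.
September 1 by year: 2009:Tue 2010:Wed✓ 2011:Thu✓ 2012:Sat 2013:Sun 2014:Mon 2015:Tue 2016:Thu✓ 2017:Fri 2018:Sat 2019:Sun 2020:Tue 2021:Wed✓ 2022:Thu✓ 2023:Fri 2024:Sun 2025:Mon 2026:Tue
Years with five Thursdays: 2010, 2011, 2016, 2021, 2022 → 5.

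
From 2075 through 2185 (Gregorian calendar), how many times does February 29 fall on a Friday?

4

Leap years in 2075–2185: 27 of them.
Feb 29 weekday advances by 5 (mod 7) from one leap year to the next four years later (or differs when a century non-leap intervenes).
Leap-day weekdays: 2076:Sat 2080:Thu 2084:Tue 2088:Sun 2092:Fri✓ 2096:Wed 2104:Fri✓ 2108:Wed 2112:Mon 2116:Sat 2120:Thu 2124:Tue 2128:Sun 2132:Fri✓ 2136:Wed 2140:Mon 2144:Sat 2148:Thu 2152:Tue 2156:Sun 2160:Fri✓ 2164:Wed 2168:Mon 2172:Sat 2176:Thu 2180:Tue 2184:Sun
Friday: 2092, 2104, 2132, 2160 → 4.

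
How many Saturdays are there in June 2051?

4

June 2051 has 30 days and begins on Thursday.
The first Saturday is June 3.
Saturdays fall on 3, 10, 17, 24 — that's 4.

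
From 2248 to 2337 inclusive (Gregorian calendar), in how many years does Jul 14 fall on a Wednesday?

Track Jul 14's weekday year by year (advancing +1, or +2 across a Feb 29):
  2248: Fri  2249: Sat (+1)  2250: Sun (+1)  2251: Mon (+1)  2252: Wed (+2) ✓
  2253: Thu (+1)  2254: Fri (+1)  2255: Sat (+1)  2256: Mon (+2)  2257: Tue (+1)
  2258: Wed (+1) ✓  2259: Thu (+1)  2260: Sat (+2)  2261: Sun (+1)  … (62 more years) …
  2324: Mon (+2)  2325: Tue (+1)  2326: Wed (+1) ✓  2327: Thu (+1)  2328: Sat (+2)
  2329: Sun (+1)  2330: Mon (+1)  2331: Tue (+1)  2332: Thu (+2)  2333: Fri (+1)
  2334: Sat (+1)  2335: Sun (+1)  2336: Tue (+2)  2337: Wed (+1) ✓
Wednesday years: 2252, 2258, 2269, 2275, 2280, 2286, 2297, 2309, 2315, 2320, 2326, 2337 — 12 in total.

12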